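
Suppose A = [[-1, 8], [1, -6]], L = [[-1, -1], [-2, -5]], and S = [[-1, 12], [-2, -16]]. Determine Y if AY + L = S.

Y = [[0, -5], [0, 1]]

AY = S − L = [[0, 13], [0, -11]].
Left-multiplying both sides by A⁻¹ gives Y = A⁻¹(S − L).
det A = -2, so A⁻¹ = [[3, 4], [1/2, 1/2]].
Y = A⁻¹(S − L) = [[0, -5], [0, 1]].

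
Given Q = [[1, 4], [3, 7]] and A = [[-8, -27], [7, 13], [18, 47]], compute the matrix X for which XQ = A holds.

X = [[-5, -1], [-2, 3], [3, 5]]

Since Q sits to the right of X, X = AQ⁻¹.
det Q = -5, so Q⁻¹ = [[-7/5, 4/5], [3/5, -1/5]].
X = AQ⁻¹ = [[-8, -27], [7, 13], [18, 47]] · [[-7/5, 4/5], [3/5, -1/5]] = [[-5, -1], [-2, 3], [3, 5]].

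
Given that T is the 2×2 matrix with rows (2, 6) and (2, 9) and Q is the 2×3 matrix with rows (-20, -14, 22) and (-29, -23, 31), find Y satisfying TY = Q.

Y = [[-1, 2, 2], [-3, -3, 3]]

Left-multiplying both sides by T⁻¹ gives Y = T⁻¹Q.
det T = 6, so T⁻¹ = [[3/2, -1], [-1/3, 1/3]].
Y = T⁻¹Q = [[3/2, -1], [-1/3, 1/3]] · [[-20, -14, 22], [-29, -23, 31]] = [[-1, 2, 2], [-3, -3, 3]].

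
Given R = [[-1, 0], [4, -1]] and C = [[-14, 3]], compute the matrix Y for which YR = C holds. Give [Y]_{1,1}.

Right-multiplying both sides by R⁻¹ gives Y = CR⁻¹.
det R = 1, so R⁻¹ = [[-1, 0], [-4, -1]].
Y = CR⁻¹ = [[-14, 3]] · [[-1, 0], [-4, -1]] = [[2, -3]].

2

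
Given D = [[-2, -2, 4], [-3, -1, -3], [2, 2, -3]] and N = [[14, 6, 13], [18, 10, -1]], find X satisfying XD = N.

Since D sits to the right of X, X = ND⁻¹.
D has determinant -4; D⁻¹ = [[-9/4, -1/2, -5/2], [15/4, 1/2, 9/2], [1, 0, 1]].
X = ND⁻¹ = [[14, 6, 13], [18, 10, -1]] · [[-9/4, -1/2, -5/2], [15/4, 1/2, 9/2], [1, 0, 1]] = [[4, -4, 5], [-4, -4, -1]].

X = [[4, -4, 5], [-4, -4, -1]]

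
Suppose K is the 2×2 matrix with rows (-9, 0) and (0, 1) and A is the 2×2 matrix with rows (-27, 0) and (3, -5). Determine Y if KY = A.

Left-multiplying both sides by K⁻¹ gives Y = K⁻¹A.
K has determinant -9; K⁻¹ = [[-1/9, 0], [0, 1]].
Y = K⁻¹A = [[-1/9, 0], [0, 1]] · [[-27, 0], [3, -5]] = [[3, 0], [3, -5]].

Y = [[3, 0], [3, -5]]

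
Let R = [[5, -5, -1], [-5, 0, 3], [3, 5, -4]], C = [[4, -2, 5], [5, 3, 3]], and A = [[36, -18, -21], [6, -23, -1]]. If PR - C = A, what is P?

PR = A + C = [[40, -20, -16], [11, -20, 2]].
Right-multiplying both sides by R⁻¹ gives P = (A + C)R⁻¹.
det R = 5, so R⁻¹ = [[-3, -5, -3], [-11/5, -17/5, -2], [-5, -8, -5]].
P = (A + C)R⁻¹ = [[4, -4, 0], [1, -3, -3]].

P = [[4, -4, 0], [1, -3, -3]]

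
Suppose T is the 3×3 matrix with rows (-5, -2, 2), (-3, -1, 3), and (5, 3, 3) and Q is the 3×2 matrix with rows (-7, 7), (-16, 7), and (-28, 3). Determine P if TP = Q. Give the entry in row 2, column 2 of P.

Left-multiplying both sides by T⁻¹ gives P = T⁻¹Q.
T has determinant 4; T⁻¹ = [[-3, 3, -1], [6, -25/4, 9/4], [-1, 5/4, -1/4]].
P = T⁻¹Q = [[-3, 3, -1], [6, -25/4, 9/4], [-1, 5/4, -1/4]] · [[-7, 7], [-16, 7], [-28, 3]] = [[1, -3], [-5, 5], [-6, 1]].

5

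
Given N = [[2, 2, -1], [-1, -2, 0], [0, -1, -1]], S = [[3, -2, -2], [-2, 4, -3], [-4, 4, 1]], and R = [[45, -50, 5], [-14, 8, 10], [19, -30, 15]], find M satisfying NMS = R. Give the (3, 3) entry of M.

Isolating M: multiply by N⁻¹ from the left and S⁻¹ from the right, so M = N⁻¹RS⁻¹.
det N = 1, so N⁻¹ = [[2, 3, -2], [-1, -2, 1], [1, 2, -2]].
S has determinant 4; S⁻¹ = [[4, -3/2, 7/2], [7/2, -5/4, 13/4], [2, -1, 2]].
N⁻¹R = [[10, -16, 10], [2, 4, -10], [-21, 26, -5]].
M = (N⁻¹R)S⁻¹ = [[4, -5, 3], [2, 2, 0], [-3, 4, 1]].

1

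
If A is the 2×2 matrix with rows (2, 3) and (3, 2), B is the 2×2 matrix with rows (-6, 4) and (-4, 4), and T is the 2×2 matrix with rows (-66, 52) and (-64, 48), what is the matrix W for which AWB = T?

W = [[2, 0], [1, 2]]

Left-multiply by A⁻¹ and right-multiply by B⁻¹: W = A⁻¹TB⁻¹.
A has determinant -5; A⁻¹ = [[-2/5, 3/5], [3/5, -2/5]].
det B = -8; the adjugate gives B⁻¹ = [[-1/2, 1/2], [-1/2, 3/4]].
A⁻¹T = [[-12, 8], [-14, 12]].
W = (A⁻¹T)B⁻¹ = [[2, 0], [1, 2]].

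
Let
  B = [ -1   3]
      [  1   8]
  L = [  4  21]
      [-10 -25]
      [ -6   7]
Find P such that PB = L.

P = [[-1, 3], [5, -5], [5, -1]]

Since B sits to the right of P, P = LB⁻¹.
B has determinant -11; B⁻¹ = [[-8/11, 3/11], [1/11, 1/11]].
P = LB⁻¹ = [[4, 21], [-10, -25], [-6, 7]] · [[-8/11, 3/11], [1/11, 1/11]] = [[-1, 3], [5, -5], [5, -1]].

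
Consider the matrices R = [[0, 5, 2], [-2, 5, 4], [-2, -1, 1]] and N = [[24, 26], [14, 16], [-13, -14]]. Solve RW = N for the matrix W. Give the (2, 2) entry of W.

6

Since R multiplies W on the left, W = R⁻¹N.
det R = -6, so R⁻¹ = [[-3/2, 7/6, -5/3], [1, -2/3, 2/3], [-2, 5/3, -5/3]].
W = R⁻¹N = [[-3/2, 7/6, -5/3], [1, -2/3, 2/3], [-2, 5/3, -5/3]] · [[24, 26], [14, 16], [-13, -14]] = [[2, 3], [6, 6], [-3, -2]].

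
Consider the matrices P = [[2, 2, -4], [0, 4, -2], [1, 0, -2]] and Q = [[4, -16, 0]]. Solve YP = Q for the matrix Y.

Y = [[0, -4, 4]]

Right-multiplying both sides by P⁻¹ gives Y = QP⁻¹.
det P = -4; the adjugate gives P⁻¹ = [[2, -1, -3], [1/2, 0, -1], [1, -1/2, -2]].
Y = QP⁻¹ = [[4, -16, 0]] · [[2, -1, -3], [1/2, 0, -1], [1, -1/2, -2]] = [[0, -4, 4]].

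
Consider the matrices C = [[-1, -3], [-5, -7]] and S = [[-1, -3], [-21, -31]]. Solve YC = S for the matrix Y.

Y = [[1, 0], [1, 4]]

Since C sits to the right of Y, Y = SC⁻¹.
det C = -8, so C⁻¹ = [[7/8, -3/8], [-5/8, 1/8]].
Y = SC⁻¹ = [[-1, -3], [-21, -31]] · [[7/8, -3/8], [-5/8, 1/8]] = [[1, 0], [1, 4]].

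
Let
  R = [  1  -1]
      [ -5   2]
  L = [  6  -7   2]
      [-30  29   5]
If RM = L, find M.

Left-multiplying both sides by R⁻¹ gives M = R⁻¹L.
det R = -3; the adjugate gives R⁻¹ = [[-2/3, -1/3], [-5/3, -1/3]].
M = R⁻¹L = [[-2/3, -1/3], [-5/3, -1/3]] · [[6, -7, 2], [-30, 29, 5]] = [[6, -5, -3], [0, 2, -5]].

M = [[6, -5, -3], [0, 2, -5]]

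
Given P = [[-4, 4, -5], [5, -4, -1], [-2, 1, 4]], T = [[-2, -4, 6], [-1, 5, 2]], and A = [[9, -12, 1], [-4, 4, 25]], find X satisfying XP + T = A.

XP = A − T = [[11, -8, -5], [-3, -1, 23]].
Right-multiplying both sides by P⁻¹ gives X = (A − T)P⁻¹.
det P = 3; the adjugate gives P⁻¹ = [[-5, -7, -8], [-6, -26/3, -29/3], [-1, -4/3, -4/3]].
X = (A − T)P⁻¹ = [[-2, -1, -4], [-2, -1, 3]].

X = [[-2, -1, -4], [-2, -1, 3]]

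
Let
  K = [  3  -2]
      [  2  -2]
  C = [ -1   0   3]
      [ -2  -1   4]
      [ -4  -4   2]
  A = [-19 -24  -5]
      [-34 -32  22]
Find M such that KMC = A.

M = [[-3, -4, -1], [-4, -4, -5]]

Left-multiply by K⁻¹ and right-multiply by C⁻¹: M = K⁻¹AC⁻¹.
det K = -2; the adjugate gives K⁻¹ = [[1, -1], [1, -3/2]].
det C = -2, so C⁻¹ = [[-7, 6, -3/2], [6, -5, 1], [-2, 2, -1/2]].
K⁻¹A = [[15, 8, -27], [32, 24, -38]].
M = (K⁻¹A)C⁻¹ = [[-3, -4, -1], [-4, -4, -5]].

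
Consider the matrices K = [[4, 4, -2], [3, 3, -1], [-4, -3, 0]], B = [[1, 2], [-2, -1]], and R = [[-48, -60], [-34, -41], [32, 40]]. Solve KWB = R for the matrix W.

W = [[-4, -1], [0, 4], [4, 0]]

W = K⁻¹RB⁻¹ (apply K⁻¹ on the left and B⁻¹ on the right).
det K = -2; the adjugate gives K⁻¹ = [[3/2, -3, -1], [-2, 4, 1], [-3/2, 2, 0]].
B has determinant 3; B⁻¹ = [[-1/3, -2/3], [2/3, 1/3]].
K⁻¹R = [[-2, -7], [-8, -4], [4, 8]].
W = (K⁻¹R)B⁻¹ = [[-4, -1], [0, 4], [4, 0]].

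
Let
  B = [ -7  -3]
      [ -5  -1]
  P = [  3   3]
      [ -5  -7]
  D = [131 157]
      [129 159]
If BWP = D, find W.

W = B⁻¹DP⁻¹ (apply B⁻¹ on the left and P⁻¹ on the right).
B has determinant -8; B⁻¹ = [[1/8, -3/8], [-5/8, 7/8]].
det P = -6; the adjugate gives P⁻¹ = [[7/6, 1/2], [-5/6, -1/2]].
B⁻¹D = [[-32, -40], [31, 41]].
W = (B⁻¹D)P⁻¹ = [[-4, 4], [2, -5]].

W = [[-4, 4], [2, -5]]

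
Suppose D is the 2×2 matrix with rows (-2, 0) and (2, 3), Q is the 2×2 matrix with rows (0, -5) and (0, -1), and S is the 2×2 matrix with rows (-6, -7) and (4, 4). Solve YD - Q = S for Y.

YD = S + Q = [[-6, -12], [4, 3]].
Since D sits to the right of Y, Y = (S + Q)D⁻¹.
det D = -6; the adjugate gives D⁻¹ = [[-1/2, 0], [1/3, 1/3]].
Y = (S + Q)D⁻¹ = [[-1, -4], [-1, 1]].

Y = [[-1, -4], [-1, 1]]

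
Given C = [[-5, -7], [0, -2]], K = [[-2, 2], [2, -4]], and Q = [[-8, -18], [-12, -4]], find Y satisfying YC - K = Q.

YC = Q + K = [[-10, -16], [-10, -8]].
C is on the right of Y, so right-multiply by C⁻¹: Y = (Q + K)C⁻¹.
det C = 10, so C⁻¹ = [[-1/5, 7/10], [0, -1/2]].
Y = (Q + K)C⁻¹ = [[2, 1], [2, -3]].

Y = [[2, 1], [2, -3]]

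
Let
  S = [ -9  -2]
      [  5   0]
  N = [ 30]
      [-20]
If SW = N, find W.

Since S multiplies W on the left, W = S⁻¹N.
S has determinant 10; S⁻¹ = [[0, 1/5], [-1/2, -9/10]].
W = S⁻¹N = [[0, 1/5], [-1/2, -9/10]] · [[30], [-20]] = [[-4], [3]].

W = [[-4], [3]]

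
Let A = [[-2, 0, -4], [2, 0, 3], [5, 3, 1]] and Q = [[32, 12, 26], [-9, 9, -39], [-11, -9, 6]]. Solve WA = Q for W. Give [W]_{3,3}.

A is on the right of W, so right-multiply by A⁻¹: W = QA⁻¹.
det A = -6; the adjugate gives A⁻¹ = [[3/2, 2, 0], [-13/6, -3, 1/3], [-1, -1, 0]].
W = QA⁻¹ = [[32, 12, 26], [-9, 9, -39], [-11, -9, 6]] · [[3/2, 2, 0], [-13/6, -3, 1/3], [-1, -1, 0]] = [[-4, 2, 4], [6, -6, 3], [-3, -1, -3]].

-3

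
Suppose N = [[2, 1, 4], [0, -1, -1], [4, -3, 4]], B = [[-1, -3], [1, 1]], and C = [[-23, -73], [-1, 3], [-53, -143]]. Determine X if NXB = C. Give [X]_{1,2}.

-5

X = N⁻¹CB⁻¹ (apply N⁻¹ on the left and B⁻¹ on the right).
det N = -2; the adjugate gives N⁻¹ = [[7/2, 8, -3/2], [2, 4, -1], [-2, -5, 1]].
det B = 2, so B⁻¹ = [[1/2, 3/2], [-1/2, -1/2]].
N⁻¹C = [[-9, -17], [3, 9], [-2, -12]].
X = (N⁻¹C)B⁻¹ = [[4, -5], [-3, 0], [5, 3]].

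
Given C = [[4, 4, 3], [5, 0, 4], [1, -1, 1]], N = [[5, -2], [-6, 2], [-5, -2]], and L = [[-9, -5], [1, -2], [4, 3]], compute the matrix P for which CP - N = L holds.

P = [[-1, 4], [0, -2], [0, -5]]

CP = L + N = [[-4, -7], [-5, 0], [-1, 1]].
Since C multiplies P on the left, P = C⁻¹(L + N).
det C = -3, so C⁻¹ = [[-4/3, 7/3, -16/3], [1/3, -1/3, 1/3], [5/3, -8/3, 20/3]].
P = C⁻¹(L + N) = [[-1, 4], [0, -2], [0, -5]].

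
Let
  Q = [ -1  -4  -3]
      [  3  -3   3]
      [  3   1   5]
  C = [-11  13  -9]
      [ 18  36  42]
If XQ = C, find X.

X = [[2, -6, 3], [-6, -2, 6]]

Since Q sits to the right of X, X = CQ⁻¹.
det Q = 6, so Q⁻¹ = [[-3, 17/6, -7/2], [-1, 2/3, -1], [2, -11/6, 5/2]].
X = CQ⁻¹ = [[-11, 13, -9], [18, 36, 42]] · [[-3, 17/6, -7/2], [-1, 2/3, -1], [2, -11/6, 5/2]] = [[2, -6, 3], [-6, -2, 6]].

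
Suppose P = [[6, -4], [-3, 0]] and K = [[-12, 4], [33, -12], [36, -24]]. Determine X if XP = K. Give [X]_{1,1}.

-1

Right-multiplying both sides by P⁻¹ gives X = KP⁻¹.
det P = -12; the adjugate gives P⁻¹ = [[0, -1/3], [-1/4, -1/2]].
X = KP⁻¹ = [[-12, 4], [33, -12], [36, -24]] · [[0, -1/3], [-1/4, -1/2]] = [[-1, 2], [3, -5], [6, 0]].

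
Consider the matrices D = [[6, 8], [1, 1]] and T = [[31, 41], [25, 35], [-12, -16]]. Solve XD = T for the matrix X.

X = [[5, 1], [5, -5], [-2, 0]]

Right-multiplying both sides by D⁻¹ gives X = TD⁻¹.
det D = -2; the adjugate gives D⁻¹ = [[-1/2, 4], [1/2, -3]].
X = TD⁻¹ = [[31, 41], [25, 35], [-12, -16]] · [[-1/2, 4], [1/2, -3]] = [[5, 1], [5, -5], [-2, 0]].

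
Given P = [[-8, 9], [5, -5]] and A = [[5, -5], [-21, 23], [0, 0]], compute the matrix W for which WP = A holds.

W = [[0, 1], [2, -1], [0, 0]]

Since P sits to the right of W, W = AP⁻¹.
det P = -5; the adjugate gives P⁻¹ = [[1, 9/5], [1, 8/5]].
W = AP⁻¹ = [[5, -5], [-21, 23], [0, 0]] · [[1, 9/5], [1, 8/5]] = [[0, 1], [2, -1], [0, 0]].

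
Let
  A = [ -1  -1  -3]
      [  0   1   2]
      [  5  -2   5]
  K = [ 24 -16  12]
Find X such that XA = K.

Since A sits to the right of X, X = KA⁻¹.
det A = -4, so A⁻¹ = [[-9/4, -11/4, -1/4], [-5/2, -5/2, -1/2], [5/4, 7/4, 1/4]].
X = KA⁻¹ = [[24, -16, 12]] · [[-9/4, -11/4, -1/4], [-5/2, -5/2, -1/2], [5/4, 7/4, 1/4]] = [[1, -5, 5]].

X = [[1, -5, 5]]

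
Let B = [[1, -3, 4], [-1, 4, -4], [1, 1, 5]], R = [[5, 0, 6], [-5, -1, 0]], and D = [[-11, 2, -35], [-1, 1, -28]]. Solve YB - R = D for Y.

Y = [[3, 4, -5], [-4, -2, -4]]

YB = D + R = [[-6, 2, -29], [-6, 0, -28]].
B is on the right of Y, so right-multiply by B⁻¹: Y = (D + R)B⁻¹.
B has determinant 1; B⁻¹ = [[24, 19, -4], [1, 1, 0], [-5, -4, 1]].
Y = (D + R)B⁻¹ = [[3, 4, -5], [-4, -2, -4]].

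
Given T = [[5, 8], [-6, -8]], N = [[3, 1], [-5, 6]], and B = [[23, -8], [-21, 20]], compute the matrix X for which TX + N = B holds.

TX = B − N = [[20, -9], [-16, 14]].
Since T multiplies X on the left, X = T⁻¹(B − N).
det T = 8; the adjugate gives T⁻¹ = [[-1, -1], [3/4, 5/8]].
X = T⁻¹(B − N) = [[-4, -5], [5, 2]].

X = [[-4, -5], [5, 2]]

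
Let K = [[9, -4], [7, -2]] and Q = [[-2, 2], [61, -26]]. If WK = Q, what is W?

Right-multiplying both sides by K⁻¹ gives W = QK⁻¹.
det K = 10, so K⁻¹ = [[-1/5, 2/5], [-7/10, 9/10]].
W = QK⁻¹ = [[-2, 2], [61, -26]] · [[-1/5, 2/5], [-7/10, 9/10]] = [[-1, 1], [6, 1]].

W = [[-1, 1], [6, 1]]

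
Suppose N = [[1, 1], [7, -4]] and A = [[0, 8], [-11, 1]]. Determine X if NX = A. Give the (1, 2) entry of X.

3

N is on the left of X, so left-multiply by N⁻¹: X = N⁻¹A.
det N = -11, so N⁻¹ = [[4/11, 1/11], [7/11, -1/11]].
X = N⁻¹A = [[4/11, 1/11], [7/11, -1/11]] · [[0, 8], [-11, 1]] = [[-1, 3], [1, 5]].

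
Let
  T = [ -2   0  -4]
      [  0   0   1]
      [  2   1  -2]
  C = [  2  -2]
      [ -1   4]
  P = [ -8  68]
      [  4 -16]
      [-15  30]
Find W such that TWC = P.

W = [[-3, -2], [1, 1], [0, -4]]

Left-multiply by T⁻¹ and right-multiply by C⁻¹: W = T⁻¹PC⁻¹.
T has determinant 2; T⁻¹ = [[-1/2, -2, 0], [1, 6, 1], [0, 1, 0]].
det C = 6; the adjugate gives C⁻¹ = [[2/3, 1/3], [1/6, 1/3]].
T⁻¹P = [[-4, -2], [1, 2], [4, -16]].
W = (T⁻¹P)C⁻¹ = [[-3, -2], [1, 1], [0, -4]].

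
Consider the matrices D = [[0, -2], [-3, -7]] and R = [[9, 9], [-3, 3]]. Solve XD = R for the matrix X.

X = [[6, -3], [-5, 1]]

Since D sits to the right of X, X = RD⁻¹.
det D = -6; the adjugate gives D⁻¹ = [[7/6, -1/3], [-1/2, 0]].
X = RD⁻¹ = [[9, 9], [-3, 3]] · [[7/6, -1/3], [-1/2, 0]] = [[6, -3], [-5, 1]].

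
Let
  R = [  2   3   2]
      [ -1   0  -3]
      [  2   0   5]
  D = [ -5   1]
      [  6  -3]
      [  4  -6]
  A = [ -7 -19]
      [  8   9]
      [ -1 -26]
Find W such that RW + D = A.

RW = A − D = [[-2, -20], [2, 12], [-5, -20]].
Left-multiplying both sides by R⁻¹ gives W = R⁻¹(A − D).
det R = -3, so R⁻¹ = [[0, 5, 3], [1/3, -2, -4/3], [0, -2, -1]].
W = R⁻¹(A − D) = [[-5, 0], [2, -4], [1, -4]].

W = [[-5, 0], [2, -4], [1, -4]]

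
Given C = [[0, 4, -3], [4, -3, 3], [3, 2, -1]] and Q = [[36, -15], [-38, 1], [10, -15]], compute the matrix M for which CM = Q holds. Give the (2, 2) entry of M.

Left-multiplying both sides by C⁻¹ gives M = C⁻¹Q.
C has determinant 1; C⁻¹ = [[-3, -2, 3], [13, 9, -12], [17, 12, -16]].
M = C⁻¹Q = [[-3, -2, 3], [13, 9, -12], [17, 12, -16]] · [[36, -15], [-38, 1], [10, -15]] = [[-2, -2], [6, -6], [-4, -3]].

-6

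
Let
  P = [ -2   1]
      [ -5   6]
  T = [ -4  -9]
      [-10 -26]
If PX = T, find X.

P is on the left of X, so left-multiply by P⁻¹: X = P⁻¹T.
det P = -7; the adjugate gives P⁻¹ = [[-6/7, 1/7], [-5/7, 2/7]].
X = P⁻¹T = [[-6/7, 1/7], [-5/7, 2/7]] · [[-4, -9], [-10, -26]] = [[2, 4], [0, -1]].

X = [[2, 4], [0, -1]]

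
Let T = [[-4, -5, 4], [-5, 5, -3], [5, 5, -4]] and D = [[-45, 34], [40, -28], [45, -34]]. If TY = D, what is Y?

Y = [[0, 0], [5, -2], [-5, 6]]

T is on the left of Y, so left-multiply by T⁻¹: Y = T⁻¹D.
det T = -5; the adjugate gives T⁻¹ = [[1, 0, 1], [7, 4/5, 32/5], [10, 1, 9]].
Y = T⁻¹D = [[1, 0, 1], [7, 4/5, 32/5], [10, 1, 9]] · [[-45, 34], [40, -28], [45, -34]] = [[0, 0], [5, -2], [-5, 6]].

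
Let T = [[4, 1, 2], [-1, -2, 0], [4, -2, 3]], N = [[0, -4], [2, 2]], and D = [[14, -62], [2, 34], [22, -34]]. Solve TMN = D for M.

Left-multiply by T⁻¹ and right-multiply by N⁻¹: M = T⁻¹DN⁻¹.
T has determinant -1; T⁻¹ = [[6, 7, -4], [-3, -4, 2], [-10, -12, 7]].
det N = 8, so N⁻¹ = [[1/4, 1/2], [-1/4, 0]].
T⁻¹D = [[10, 2], [-6, -18], [-10, -26]].
M = (T⁻¹D)N⁻¹ = [[2, 5], [3, -3], [4, -5]].

M = [[2, 5], [3, -3], [4, -5]]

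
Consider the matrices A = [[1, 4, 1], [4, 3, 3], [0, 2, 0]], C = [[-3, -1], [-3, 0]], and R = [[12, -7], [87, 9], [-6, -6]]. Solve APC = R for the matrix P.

Isolating P: multiply by A⁻¹ from the left and C⁻¹ from the right, so P = A⁻¹RC⁻¹.
det A = 2; the adjugate gives A⁻¹ = [[-3, 1, 9/2], [0, 0, 1/2], [4, -1, -13/2]].
det C = -3, so C⁻¹ = [[0, -1/3], [-1, 1]].
A⁻¹R = [[24, 3], [-3, -3], [0, 2]].
P = (A⁻¹R)C⁻¹ = [[-3, -5], [3, -2], [-2, 2]].

P = [[-3, -5], [3, -2], [-2, 2]]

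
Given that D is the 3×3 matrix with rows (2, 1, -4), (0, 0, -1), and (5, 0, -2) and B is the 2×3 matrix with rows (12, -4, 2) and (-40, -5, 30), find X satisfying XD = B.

X = [[-4, 6, 4], [-5, 2, -6]]

Since D sits to the right of X, X = BD⁻¹.
D has determinant -5; D⁻¹ = [[0, -2/5, 1/5], [1, -16/5, -2/5], [0, -1, 0]].
X = BD⁻¹ = [[12, -4, 2], [-40, -5, 30]] · [[0, -2/5, 1/5], [1, -16/5, -2/5], [0, -1, 0]] = [[-4, 6, 4], [-5, 2, -6]].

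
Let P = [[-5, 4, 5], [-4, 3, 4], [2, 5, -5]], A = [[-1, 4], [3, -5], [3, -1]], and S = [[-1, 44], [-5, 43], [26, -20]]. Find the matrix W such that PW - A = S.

PW = S + A = [[-2, 48], [-2, 38], [29, -21]].
Since P multiplies W on the left, W = P⁻¹(S + A).
det P = -3; the adjugate gives P⁻¹ = [[35/3, -15, -1/3], [4, -5, 0], [26/3, -11, -1/3]].
W = P⁻¹(S + A) = [[-3, -3], [2, 2], [-5, 5]].

W = [[-3, -3], [2, 2], [-5, 5]]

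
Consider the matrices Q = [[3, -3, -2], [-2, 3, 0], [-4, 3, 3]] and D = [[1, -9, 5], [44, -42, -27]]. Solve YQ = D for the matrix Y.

Y = [[5, -3, 5], [6, -3, -5]]

Since Q sits to the right of Y, Y = DQ⁻¹.
Q has determinant -3; Q⁻¹ = [[-3, -1, -2], [-2, -1/3, -4/3], [-2, -1, -1]].
Y = DQ⁻¹ = [[1, -9, 5], [44, -42, -27]] · [[-3, -1, -2], [-2, -1/3, -4/3], [-2, -1, -1]] = [[5, -3, 5], [6, -3, -5]].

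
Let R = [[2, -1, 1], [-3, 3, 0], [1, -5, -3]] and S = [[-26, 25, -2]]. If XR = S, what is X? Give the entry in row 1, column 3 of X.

R is on the right of X, so right-multiply by R⁻¹: X = SR⁻¹.
R has determinant 3; R⁻¹ = [[-3, -8/3, -1], [-3, -7/3, -1], [4, 3, 1]].
X = SR⁻¹ = [[-26, 25, -2]] · [[-3, -8/3, -1], [-3, -7/3, -1], [4, 3, 1]] = [[-5, 5, -1]].

-1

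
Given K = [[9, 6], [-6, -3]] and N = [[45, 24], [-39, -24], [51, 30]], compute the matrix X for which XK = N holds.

K is on the right of X, so right-multiply by K⁻¹: X = NK⁻¹.
det K = 9, so K⁻¹ = [[-1/3, -2/3], [2/3, 1]].
X = NK⁻¹ = [[45, 24], [-39, -24], [51, 30]] · [[-1/3, -2/3], [2/3, 1]] = [[1, -6], [-3, 2], [3, -4]].

X = [[1, -6], [-3, 2], [3, -4]]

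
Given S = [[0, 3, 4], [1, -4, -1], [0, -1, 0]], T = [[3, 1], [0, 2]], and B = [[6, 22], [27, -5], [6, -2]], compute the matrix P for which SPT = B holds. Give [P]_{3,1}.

Left-multiply by S⁻¹ and right-multiply by T⁻¹: P = S⁻¹BT⁻¹.
S has determinant -4; S⁻¹ = [[1/4, 1, -13/4], [0, 0, -1], [1/4, 0, 3/4]].
det T = 6, so T⁻¹ = [[1/3, -1/6], [0, 1/2]].
S⁻¹B = [[9, 7], [-6, 2], [6, 4]].
P = (S⁻¹B)T⁻¹ = [[3, 2], [-2, 2], [2, 1]].

2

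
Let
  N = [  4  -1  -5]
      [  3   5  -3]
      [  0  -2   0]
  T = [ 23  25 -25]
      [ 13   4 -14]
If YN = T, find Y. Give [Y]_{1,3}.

-1

N is on the right of Y, so right-multiply by N⁻¹: Y = TN⁻¹.
det N = 6, so N⁻¹ = [[-1, 5/3, 14/3], [0, 0, -1/2], [-1, 4/3, 23/6]].
Y = TN⁻¹ = [[23, 25, -25], [13, 4, -14]] · [[-1, 5/3, 14/3], [0, 0, -1/2], [-1, 4/3, 23/6]] = [[2, 5, -1], [1, 3, 5]].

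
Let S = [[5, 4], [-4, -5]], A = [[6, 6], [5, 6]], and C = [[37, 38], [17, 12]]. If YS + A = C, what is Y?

YS = C − A = [[31, 32], [12, 6]].
Since S sits to the right of Y, Y = (C − A)S⁻¹.
det S = -9, so S⁻¹ = [[5/9, 4/9], [-4/9, -5/9]].
Y = (C − A)S⁻¹ = [[3, -4], [4, 2]].

Y = [[3, -4], [4, 2]]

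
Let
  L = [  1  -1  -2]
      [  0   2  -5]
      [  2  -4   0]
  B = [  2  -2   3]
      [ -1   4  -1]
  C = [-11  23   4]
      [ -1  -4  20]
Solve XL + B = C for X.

X = [[-3, 1, -5], [2, -5, -1]]

XL = C − B = [[-13, 25, 1], [0, -8, 21]].
Right-multiplying both sides by L⁻¹ gives X = (C − B)L⁻¹.
L has determinant -2; L⁻¹ = [[10, -4, -9/2], [5, -2, -5/2], [2, -1, -1]].
X = (C − B)L⁻¹ = [[-3, 1, -5], [2, -5, -1]].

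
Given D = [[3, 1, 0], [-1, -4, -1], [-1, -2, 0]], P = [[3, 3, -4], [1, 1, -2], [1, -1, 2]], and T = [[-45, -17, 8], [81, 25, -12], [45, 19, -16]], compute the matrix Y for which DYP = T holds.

Left-multiply by D⁻¹ and right-multiply by P⁻¹: Y = D⁻¹TP⁻¹.
det D = -5, so D⁻¹ = [[2/5, 0, 1/5], [-1/5, 0, -3/5], [2/5, -1, 11/5]].
P has determinant -4; P⁻¹ = [[0, 1/2, 1/2], [1, -5/2, -1/2], [1/2, -3/2, 0]].
D⁻¹T = [[-9, -3, 0], [-18, -8, 8], [0, 10, -20]].
Y = (D⁻¹T)P⁻¹ = [[-3, 3, -3], [-4, -1, -5], [0, 5, -5]].

Y = [[-3, 3, -3], [-4, -1, -5], [0, 5, -5]]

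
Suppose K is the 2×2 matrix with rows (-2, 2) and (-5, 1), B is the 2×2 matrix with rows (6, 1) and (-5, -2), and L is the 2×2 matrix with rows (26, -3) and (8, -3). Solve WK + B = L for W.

WK = L − B = [[20, -4], [13, -1]].
Right-multiplying both sides by K⁻¹ gives W = (L − B)K⁻¹.
det K = 8, so K⁻¹ = [[1/8, -1/4], [5/8, -1/4]].
W = (L − B)K⁻¹ = [[0, -4], [1, -3]].

W = [[0, -4], [1, -3]]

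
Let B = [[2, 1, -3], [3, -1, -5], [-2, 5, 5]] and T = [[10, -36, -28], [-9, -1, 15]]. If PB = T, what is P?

B is on the right of P, so right-multiply by B⁻¹: P = TB⁻¹.
det B = -4; the adjugate gives B⁻¹ = [[-5, 5, 2], [5/4, -1, -1/4], [-13/4, 3, 5/4]].
P = TB⁻¹ = [[10, -36, -28], [-9, -1, 15]] · [[-5, 5, 2], [5/4, -1, -1/4], [-13/4, 3, 5/4]] = [[-4, 2, -6], [-5, 1, 1]].

P = [[-4, 2, -6], [-5, 1, 1]]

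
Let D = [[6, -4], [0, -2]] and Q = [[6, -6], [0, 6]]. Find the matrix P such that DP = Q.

D is on the left of P, so left-multiply by D⁻¹: P = D⁻¹Q.
det D = -12, so D⁻¹ = [[1/6, -1/3], [0, -1/2]].
P = D⁻¹Q = [[1/6, -1/3], [0, -1/2]] · [[6, -6], [0, 6]] = [[1, -3], [0, -3]].

P = [[1, -3], [0, -3]]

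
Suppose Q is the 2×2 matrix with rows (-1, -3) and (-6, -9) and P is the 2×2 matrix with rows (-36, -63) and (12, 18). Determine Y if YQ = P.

Y = [[6, 5], [0, -2]]

Right-multiplying both sides by Q⁻¹ gives Y = PQ⁻¹.
det Q = -9, so Q⁻¹ = [[1, -1/3], [-2/3, 1/9]].
Y = PQ⁻¹ = [[-36, -63], [12, 18]] · [[1, -1/3], [-2/3, 1/9]] = [[6, 5], [0, -2]].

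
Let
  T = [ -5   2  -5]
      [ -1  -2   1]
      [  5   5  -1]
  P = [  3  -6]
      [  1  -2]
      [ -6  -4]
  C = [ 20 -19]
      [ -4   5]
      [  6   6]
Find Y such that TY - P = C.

TY = C + P = [[23, -25], [-3, 3], [0, 2]].
Left-multiplying both sides by T⁻¹ gives Y = T⁻¹(C + P).
det T = -2, so T⁻¹ = [[3/2, 23/2, 4], [-2, -15, -5], [-5/2, -35/2, -6]].
Y = T⁻¹(C + P) = [[0, 5], [-1, -5], [-5, -2]].

Y = [[0, 5], [-1, -5], [-5, -2]]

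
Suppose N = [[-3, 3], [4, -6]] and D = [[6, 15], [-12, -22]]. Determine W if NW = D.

N is on the left of W, so left-multiply by N⁻¹: W = N⁻¹D.
N has determinant 6; N⁻¹ = [[-1, -1/2], [-2/3, -1/2]].
W = N⁻¹D = [[-1, -1/2], [-2/3, -1/2]] · [[6, 15], [-12, -22]] = [[0, -4], [2, 1]].

W = [[0, -4], [2, 1]]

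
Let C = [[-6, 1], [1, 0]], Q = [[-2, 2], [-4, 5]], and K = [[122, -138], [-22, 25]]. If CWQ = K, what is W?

Isolating W: multiply by C⁻¹ from the left and Q⁻¹ from the right, so W = C⁻¹KQ⁻¹.
det C = -1; the adjugate gives C⁻¹ = [[0, 1], [1, 6]].
det Q = -2, so Q⁻¹ = [[-5/2, 1], [-2, 1]].
C⁻¹K = [[-22, 25], [-10, 12]].
W = (C⁻¹K)Q⁻¹ = [[5, 3], [1, 2]].

W = [[5, 3], [1, 2]]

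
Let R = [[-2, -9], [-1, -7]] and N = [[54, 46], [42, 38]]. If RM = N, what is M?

M = [[0, 4], [-6, -6]]

Since R multiplies M on the left, M = R⁻¹N.
det R = 5; the adjugate gives R⁻¹ = [[-7/5, 9/5], [1/5, -2/5]].
M = R⁻¹N = [[-7/5, 9/5], [1/5, -2/5]] · [[54, 46], [42, 38]] = [[0, 4], [-6, -6]].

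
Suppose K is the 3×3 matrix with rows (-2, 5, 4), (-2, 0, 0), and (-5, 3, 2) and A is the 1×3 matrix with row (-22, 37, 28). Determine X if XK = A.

X = [[5, -4, 4]]

K is on the right of X, so right-multiply by K⁻¹: X = AK⁻¹.
det K = -4, so K⁻¹ = [[0, -1/2, 0], [-1, -4, 2], [3/2, 19/4, -5/2]].
X = AK⁻¹ = [[-22, 37, 28]] · [[0, -1/2, 0], [-1, -4, 2], [3/2, 19/4, -5/2]] = [[5, -4, 4]].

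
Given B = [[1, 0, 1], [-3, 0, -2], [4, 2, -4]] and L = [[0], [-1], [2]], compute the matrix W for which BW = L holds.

Since B multiplies W on the left, W = B⁻¹L.
det B = -2; the adjugate gives B⁻¹ = [[-2, -1, 0], [10, 4, 1/2], [3, 1, 0]].
W = B⁻¹L = [[-2, -1, 0], [10, 4, 1/2], [3, 1, 0]] · [[0], [-1], [2]] = [[1], [-3], [-1]].

W = [[1], [-3], [-1]]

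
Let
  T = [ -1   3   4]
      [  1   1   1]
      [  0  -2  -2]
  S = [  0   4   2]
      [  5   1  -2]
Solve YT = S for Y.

Y = [[-2, -2, -6], [-3, 2, -4]]

Since T sits to the right of Y, Y = ST⁻¹.
T has determinant -2; T⁻¹ = [[0, 1, 1/2], [-1, -1, -5/2], [1, 1, 2]].
Y = ST⁻¹ = [[0, 4, 2], [5, 1, -2]] · [[0, 1, 1/2], [-1, -1, -5/2], [1, 1, 2]] = [[-2, -2, -6], [-3, 2, -4]].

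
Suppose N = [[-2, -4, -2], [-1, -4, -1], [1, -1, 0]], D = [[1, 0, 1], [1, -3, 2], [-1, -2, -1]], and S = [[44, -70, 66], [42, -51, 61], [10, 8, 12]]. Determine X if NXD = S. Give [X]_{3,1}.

-1

Left-multiply by N⁻¹ and right-multiply by D⁻¹: X = N⁻¹SD⁻¹.
N has determinant -4; N⁻¹ = [[1/4, -1/2, 1], [1/4, -1/2, 0], [-5/4, 3/2, -1]].
D has determinant 2; D⁻¹ = [[7/2, -1, 3/2], [-1/2, 0, -1/2], [-5/2, 1, -3/2]].
N⁻¹S = [[0, 16, -2], [-10, 8, -14], [-2, 3, -3]].
X = (N⁻¹S)D⁻¹ = [[-3, -2, -5], [-4, -4, 2], [-1, -1, 0]].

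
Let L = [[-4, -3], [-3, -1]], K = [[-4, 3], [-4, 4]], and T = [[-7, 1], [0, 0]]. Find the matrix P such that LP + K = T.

LP = T − K = [[-3, -2], [4, -4]].
Since L multiplies P on the left, P = L⁻¹(T − K).
L has determinant -5; L⁻¹ = [[1/5, -3/5], [-3/5, 4/5]].
P = L⁻¹(T − K) = [[-3, 2], [5, -2]].

P = [[-3, 2], [5, -2]]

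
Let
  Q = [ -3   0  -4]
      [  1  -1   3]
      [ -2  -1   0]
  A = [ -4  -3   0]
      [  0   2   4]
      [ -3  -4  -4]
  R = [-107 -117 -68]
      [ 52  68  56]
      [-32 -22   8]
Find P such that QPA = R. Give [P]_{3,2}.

4

Isolating P: multiply by Q⁻¹ from the left and A⁻¹ from the right, so P = Q⁻¹RA⁻¹.
Q has determinant 3; Q⁻¹ = [[1, 4/3, -4/3], [-2, -8/3, 5/3], [-1, -1, 1]].
det A = 4, so A⁻¹ = [[2, -3, -3], [-3, 4, 4], [3/2, -7/4, -2]].
Q⁻¹R = [[5, 3, -4], [22, 16, 0], [23, 27, 20]].
P = (Q⁻¹R)A⁻¹ = [[-5, 4, 5], [-4, -2, -2], [-5, 4, -1]].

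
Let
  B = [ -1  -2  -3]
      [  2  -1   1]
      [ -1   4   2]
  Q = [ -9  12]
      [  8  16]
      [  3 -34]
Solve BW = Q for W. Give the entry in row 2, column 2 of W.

Left-multiplying both sides by B⁻¹ gives W = B⁻¹Q.
B has determinant -5; B⁻¹ = [[6/5, 8/5, 1], [1, 1, 1], [-7/5, -6/5, -1]].
W = B⁻¹Q = [[6/5, 8/5, 1], [1, 1, 1], [-7/5, -6/5, -1]] · [[-9, 12], [8, 16], [3, -34]] = [[5, 6], [2, -6], [0, -2]].

-6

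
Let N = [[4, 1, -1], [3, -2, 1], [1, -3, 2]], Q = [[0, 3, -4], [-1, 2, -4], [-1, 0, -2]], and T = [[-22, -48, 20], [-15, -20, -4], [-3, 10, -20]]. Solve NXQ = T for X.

X = [[-3, 0, 5], [1, 1, -3], [5, 1, -5]]

X = N⁻¹TQ⁻¹ (apply N⁻¹ on the left and Q⁻¹ on the right).
det N = -2, so N⁻¹ = [[1/2, -1/2, 1/2], [5/2, -9/2, 7/2], [7/2, -13/2, 11/2]].
det Q = -2, so Q⁻¹ = [[2, -3, 2], [-1, 2, -2], [-1, 3/2, -3/2]].
N⁻¹T = [[-5, -9, 2], [2, 5, -2], [4, 17, -14]].
X = (N⁻¹T)Q⁻¹ = [[-3, 0, 5], [1, 1, -3], [5, 1, -5]].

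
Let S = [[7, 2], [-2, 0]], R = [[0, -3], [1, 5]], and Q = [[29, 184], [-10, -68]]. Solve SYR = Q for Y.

Left-multiply by S⁻¹ and right-multiply by R⁻¹: Y = S⁻¹QR⁻¹.
det S = 4; the adjugate gives S⁻¹ = [[0, -1/2], [1/2, 7/4]].
R has determinant 3; R⁻¹ = [[5/3, 1], [-1/3, 0]].
S⁻¹Q = [[5, 34], [-3, -27]].
Y = (S⁻¹Q)R⁻¹ = [[-3, 5], [4, -3]].

Y = [[-3, 5], [4, -3]]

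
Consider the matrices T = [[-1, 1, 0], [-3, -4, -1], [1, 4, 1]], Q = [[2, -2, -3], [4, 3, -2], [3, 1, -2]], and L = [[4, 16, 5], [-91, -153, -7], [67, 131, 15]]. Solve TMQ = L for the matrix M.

M = [[-2, 1, 4], [-5, 5, 2], [-5, 1, -1]]

Isolating M: multiply by T⁻¹ from the left and Q⁻¹ from the right, so M = T⁻¹LQ⁻¹.
det T = 2; the adjugate gives T⁻¹ = [[0, -1/2, -1/2], [1, -1/2, -1/2], [-4, 5/2, 7/2]].
det Q = 3, so Q⁻¹ = [[-4/3, -7/3, 13/3], [2/3, 5/3, -8/3], [-5/3, -8/3, 14/3]].
T⁻¹L = [[12, 11, -4], [16, 27, 1], [-9, 12, 15]].
M = (T⁻¹L)Q⁻¹ = [[-2, 1, 4], [-5, 5, 2], [-5, 1, -1]].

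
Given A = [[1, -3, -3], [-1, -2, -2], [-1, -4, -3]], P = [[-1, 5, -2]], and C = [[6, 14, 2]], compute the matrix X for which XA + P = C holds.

X = [[3, 1, -5]]

XA = C − P = [[7, 9, 4]].
A is on the right of X, so right-multiply by A⁻¹: X = (C − P)A⁻¹.
det A = -5; the adjugate gives A⁻¹ = [[2/5, -3/5, 0], [1/5, 6/5, -1], [-2/5, -7/5, 1]].
X = (C − P)A⁻¹ = [[3, 1, -5]].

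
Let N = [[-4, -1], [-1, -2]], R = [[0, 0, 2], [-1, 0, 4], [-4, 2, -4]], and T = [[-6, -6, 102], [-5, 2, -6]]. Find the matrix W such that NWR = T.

W = [[-3, -5, 1], [3, 2, -1]]

Isolating W: multiply by N⁻¹ from the left and R⁻¹ from the right, so W = N⁻¹TR⁻¹.
N has determinant 7; N⁻¹ = [[-2/7, 1/7], [1/7, -4/7]].
det R = -4, so R⁻¹ = [[2, -1, 0], [5, -2, 1/2], [1/2, 0, 0]].
N⁻¹T = [[1, 2, -30], [2, -2, 18]].
W = (N⁻¹T)R⁻¹ = [[-3, -5, 1], [3, 2, -1]].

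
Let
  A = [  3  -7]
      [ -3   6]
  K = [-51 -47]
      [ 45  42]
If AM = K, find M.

Since A multiplies M on the left, M = A⁻¹K.
A has determinant -3; A⁻¹ = [[-2, -7/3], [-1, -1]].
M = A⁻¹K = [[-2, -7/3], [-1, -1]] · [[-51, -47], [45, 42]] = [[-3, -4], [6, 5]].

M = [[-3, -4], [6, 5]]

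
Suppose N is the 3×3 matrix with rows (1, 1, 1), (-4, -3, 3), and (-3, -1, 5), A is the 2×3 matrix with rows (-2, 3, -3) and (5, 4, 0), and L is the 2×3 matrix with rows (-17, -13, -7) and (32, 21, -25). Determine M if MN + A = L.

MN = L − A = [[-15, -16, -4], [27, 17, -25]].
Since N sits to the right of M, M = (L − A)N⁻¹.
det N = -6, so N⁻¹ = [[2, 1, -1], [-11/6, -4/3, 7/6], [5/6, 1/3, -1/6]].
M = (L − A)N⁻¹ = [[-4, 5, -3], [2, -4, -3]].

M = [[-4, 5, -3], [2, -4, -3]]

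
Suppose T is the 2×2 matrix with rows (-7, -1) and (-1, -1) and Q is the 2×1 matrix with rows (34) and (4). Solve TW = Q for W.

Left-multiplying both sides by T⁻¹ gives W = T⁻¹Q.
det T = 6, so T⁻¹ = [[-1/6, 1/6], [1/6, -7/6]].
W = T⁻¹Q = [[-1/6, 1/6], [1/6, -7/6]] · [[34], [4]] = [[-5], [1]].

W = [[-5], [1]]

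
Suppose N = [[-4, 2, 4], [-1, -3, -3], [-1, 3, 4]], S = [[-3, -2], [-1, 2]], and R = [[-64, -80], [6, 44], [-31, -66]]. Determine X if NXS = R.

Left-multiply by N⁻¹ and right-multiply by S⁻¹: X = N⁻¹RS⁻¹.
det N = 2; the adjugate gives N⁻¹ = [[-3/2, 2, 3], [7/2, -6, -8], [-3, 5, 7]].
det S = -8; the adjugate gives S⁻¹ = [[-1/4, -1/4], [-1/8, 3/8]].
N⁻¹R = [[15, 10], [-12, -16], [5, -2]].
X = (N⁻¹R)S⁻¹ = [[-5, 0], [5, -3], [-1, -2]].

X = [[-5, 0], [5, -3], [-1, -2]]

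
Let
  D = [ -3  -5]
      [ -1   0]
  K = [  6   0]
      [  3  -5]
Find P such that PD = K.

P = [[0, -6], [1, -6]]

Right-multiplying both sides by D⁻¹ gives P = KD⁻¹.
D has determinant -5; D⁻¹ = [[0, -1], [-1/5, 3/5]].
P = KD⁻¹ = [[6, 0], [3, -5]] · [[0, -1], [-1/5, 3/5]] = [[0, -6], [1, -6]].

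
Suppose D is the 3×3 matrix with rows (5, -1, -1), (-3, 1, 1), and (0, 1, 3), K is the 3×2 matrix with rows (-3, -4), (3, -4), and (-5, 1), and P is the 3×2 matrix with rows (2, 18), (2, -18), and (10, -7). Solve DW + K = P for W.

DW = P − K = [[5, 22], [-1, -14], [15, -8]].
Left-multiplying both sides by D⁻¹ gives W = D⁻¹(P − K).
det D = 4, so D⁻¹ = [[1/2, 1/2, 0], [9/4, 15/4, -1/2], [-3/4, -5/4, 1/2]].
W = D⁻¹(P − K) = [[2, 4], [0, 1], [5, -3]].

W = [[2, 4], [0, 1], [5, -3]]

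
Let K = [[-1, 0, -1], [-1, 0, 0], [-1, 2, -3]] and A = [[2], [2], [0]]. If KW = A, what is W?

Left-multiplying both sides by K⁻¹ gives W = K⁻¹A.
det K = 2; the adjugate gives K⁻¹ = [[0, -1, 0], [-3/2, 1, 1/2], [-1, 1, 0]].
W = K⁻¹A = [[0, -1, 0], [-3/2, 1, 1/2], [-1, 1, 0]] · [[2], [2], [0]] = [[-2], [-1], [0]].

W = [[-2], [-1], [0]]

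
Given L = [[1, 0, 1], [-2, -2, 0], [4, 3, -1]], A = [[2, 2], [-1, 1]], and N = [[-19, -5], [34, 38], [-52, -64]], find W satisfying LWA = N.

W = [[-4, 2], [-5, -3], [-2, 5]]

Isolating W: multiply by L⁻¹ from the left and A⁻¹ from the right, so W = L⁻¹NA⁻¹.
det L = 4, so L⁻¹ = [[1/2, 3/4, 1/2], [-1/2, -5/4, -1/2], [1/2, -3/4, -1/2]].
det A = 4; the adjugate gives A⁻¹ = [[1/4, -1/2], [1/4, 1/2]].
L⁻¹N = [[-10, -6], [-7, -13], [-9, 1]].
W = (L⁻¹N)A⁻¹ = [[-4, 2], [-5, -3], [-2, 5]].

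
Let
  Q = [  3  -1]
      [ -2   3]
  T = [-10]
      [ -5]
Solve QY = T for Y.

Q is on the left of Y, so left-multiply by Q⁻¹: Y = Q⁻¹T.
Q has determinant 7; Q⁻¹ = [[3/7, 1/7], [2/7, 3/7]].
Y = Q⁻¹T = [[3/7, 1/7], [2/7, 3/7]] · [[-10], [-5]] = [[-5], [-5]].

Y = [[-5], [-5]]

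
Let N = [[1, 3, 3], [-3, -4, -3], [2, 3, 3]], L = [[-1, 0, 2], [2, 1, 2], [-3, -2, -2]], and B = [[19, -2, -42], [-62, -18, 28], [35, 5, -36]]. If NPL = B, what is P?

P = [[-3, 5, -1], [-2, 0, -3], [-4, -1, 4]]

Isolating P: multiply by N⁻¹ from the left and L⁻¹ from the right, so P = N⁻¹BL⁻¹.
N has determinant 3; N⁻¹ = [[-1, 0, 1], [1, -1, -2], [-1/3, 1, 5/3]].
det L = -4, so L⁻¹ = [[-1/2, 1, 1/2], [1/2, -2, -3/2], [1/4, 1/2, 1/4]].
N⁻¹B = [[16, 7, 6], [11, 6, 2], [-10, -9, -18]].
P = (N⁻¹B)L⁻¹ = [[-3, 5, -1], [-2, 0, -3], [-4, -1, 4]].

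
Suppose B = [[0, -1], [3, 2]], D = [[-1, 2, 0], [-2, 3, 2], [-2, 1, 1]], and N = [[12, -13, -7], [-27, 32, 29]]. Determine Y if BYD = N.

Isolating Y: multiply by B⁻¹ from the left and D⁻¹ from the right, so Y = B⁻¹ND⁻¹.
det B = 3, so B⁻¹ = [[2/3, 1/3], [-1, 0]].
det D = -5; the adjugate gives D⁻¹ = [[-1/5, 2/5, -4/5], [2/5, 1/5, -2/5], [-4/5, 3/5, -1/5]].
B⁻¹N = [[-1, 2, 5], [-12, 13, 7]].
Y = (B⁻¹N)D⁻¹ = [[-3, 3, -1], [2, 2, 3]].

Y = [[-3, 3, -1], [2, 2, 3]]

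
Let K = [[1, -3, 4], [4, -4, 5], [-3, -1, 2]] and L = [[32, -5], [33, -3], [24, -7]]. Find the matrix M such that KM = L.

M = [[-3, 1], [-5, -2], [5, -3]]

K is on the left of M, so left-multiply by K⁻¹: M = K⁻¹L.
K has determinant 2; K⁻¹ = [[-3/2, 1, 1/2], [-23/2, 7, 11/2], [-8, 5, 4]].
M = K⁻¹L = [[-3/2, 1, 1/2], [-23/2, 7, 11/2], [-8, 5, 4]] · [[32, -5], [33, -3], [24, -7]] = [[-3, 1], [-5, -2], [5, -3]].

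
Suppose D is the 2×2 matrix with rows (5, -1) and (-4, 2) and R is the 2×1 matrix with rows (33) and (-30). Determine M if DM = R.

M = [[6], [-3]]

Left-multiplying both sides by D⁻¹ gives M = D⁻¹R.
det D = 6, so D⁻¹ = [[1/3, 1/6], [2/3, 5/6]].
M = D⁻¹R = [[1/3, 1/6], [2/3, 5/6]] · [[33], [-30]] = [[6], [-3]].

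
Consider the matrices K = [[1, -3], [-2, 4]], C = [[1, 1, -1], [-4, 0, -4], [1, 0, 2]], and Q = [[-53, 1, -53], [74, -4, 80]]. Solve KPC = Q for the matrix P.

Left-multiply by K⁻¹ and right-multiply by C⁻¹: P = K⁻¹QC⁻¹.
det K = -2; the adjugate gives K⁻¹ = [[-2, -3/2], [-1, -1/2]].
C has determinant 4; C⁻¹ = [[0, -1/2, -1], [1, 3/4, 2], [0, 1/4, 1]].
K⁻¹Q = [[-5, 4, -14], [16, 1, 13]].
P = (K⁻¹Q)C⁻¹ = [[4, 2, -1], [1, -4, -1]].

P = [[4, 2, -1], [1, -4, -1]]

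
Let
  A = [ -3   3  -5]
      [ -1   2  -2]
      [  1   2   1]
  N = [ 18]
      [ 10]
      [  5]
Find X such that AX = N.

X = [[2], [3], [-3]]

Left-multiplying both sides by A⁻¹ gives X = A⁻¹N.
det A = -1, so A⁻¹ = [[-6, 13, -4], [1, -2, 1], [4, -9, 3]].
X = A⁻¹N = [[-6, 13, -4], [1, -2, 1], [4, -9, 3]] · [[18], [10], [5]] = [[2], [3], [-3]].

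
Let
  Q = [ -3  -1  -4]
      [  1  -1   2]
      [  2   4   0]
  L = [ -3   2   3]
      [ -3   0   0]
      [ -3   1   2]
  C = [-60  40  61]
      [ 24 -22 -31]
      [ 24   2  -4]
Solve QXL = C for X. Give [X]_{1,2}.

Left-multiply by Q⁻¹ and right-multiply by L⁻¹: X = Q⁻¹CL⁻¹.
det Q = -4, so Q⁻¹ = [[2, 4, 3/2], [-1, -2, -1/2], [-3/2, -5/2, -1]].
det L = 3, so L⁻¹ = [[0, -1/3, 0], [2, 1, -3], [-1, -1, 2]].
Q⁻¹C = [[12, -5, -8], [0, 3, 3], [6, -7, -10]].
X = (Q⁻¹C)L⁻¹ = [[-2, -1, -1], [3, 0, -3], [-4, 1, 1]].

-1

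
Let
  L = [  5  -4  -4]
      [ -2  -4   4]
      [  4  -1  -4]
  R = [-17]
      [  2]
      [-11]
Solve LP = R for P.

Left-multiplying both sides by L⁻¹ gives P = L⁻¹R.
det L = -4; the adjugate gives L⁻¹ = [[-5, 3, 8], [-2, 1, 3], [-9/2, 11/4, 7]].
P = L⁻¹R = [[-5, 3, 8], [-2, 1, 3], [-9/2, 11/4, 7]] · [[-17], [2], [-11]] = [[3], [3], [5]].

P = [[3], [3], [5]]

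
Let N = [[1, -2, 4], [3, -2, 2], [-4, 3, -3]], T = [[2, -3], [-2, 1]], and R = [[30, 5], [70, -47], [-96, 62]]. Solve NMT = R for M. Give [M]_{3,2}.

-3

M = N⁻¹RT⁻¹ (apply N⁻¹ on the left and T⁻¹ on the right).
det N = 2, so N⁻¹ = [[0, 3, 2], [1/2, 13/2, 5], [1/2, 5/2, 2]].
T has determinant -4; T⁻¹ = [[-1/4, -3/4], [-1/2, -1/2]].
N⁻¹R = [[18, -17], [-10, 7], [-2, 9]].
M = (N⁻¹R)T⁻¹ = [[4, -5], [-1, 4], [-4, -3]].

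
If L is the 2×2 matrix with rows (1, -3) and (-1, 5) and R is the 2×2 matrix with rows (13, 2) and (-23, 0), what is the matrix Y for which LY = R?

Y = [[-2, 5], [-5, 1]]

Left-multiplying both sides by L⁻¹ gives Y = L⁻¹R.
L has determinant 2; L⁻¹ = [[5/2, 3/2], [1/2, 1/2]].
Y = L⁻¹R = [[5/2, 3/2], [1/2, 1/2]] · [[13, 2], [-23, 0]] = [[-2, 5], [-5, 1]].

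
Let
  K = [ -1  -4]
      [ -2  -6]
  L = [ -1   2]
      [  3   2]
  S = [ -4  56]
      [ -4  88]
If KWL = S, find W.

Left-multiply by K⁻¹ and right-multiply by L⁻¹: W = K⁻¹SL⁻¹.
det K = -2; the adjugate gives K⁻¹ = [[3, -2], [-1, 1/2]].
L has determinant -8; L⁻¹ = [[-1/4, 1/4], [3/8, 1/8]].
K⁻¹S = [[-4, -8], [2, -12]].
W = (K⁻¹S)L⁻¹ = [[-2, -2], [-5, -1]].

W = [[-2, -2], [-5, -1]]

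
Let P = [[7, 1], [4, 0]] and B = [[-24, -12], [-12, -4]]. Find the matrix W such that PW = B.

W = [[-3, -1], [-3, -5]]

Since P multiplies W on the left, W = P⁻¹B.
P has determinant -4; P⁻¹ = [[0, 1/4], [1, -7/4]].
W = P⁻¹B = [[0, 1/4], [1, -7/4]] · [[-24, -12], [-12, -4]] = [[-3, -1], [-3, -5]].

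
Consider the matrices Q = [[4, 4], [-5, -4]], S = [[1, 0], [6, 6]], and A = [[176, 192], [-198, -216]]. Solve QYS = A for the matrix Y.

Y = [[-2, 4], [-2, 4]]

Y = Q⁻¹AS⁻¹ (apply Q⁻¹ on the left and S⁻¹ on the right).
det Q = 4; the adjugate gives Q⁻¹ = [[-1, -1], [5/4, 1]].
det S = 6; the adjugate gives S⁻¹ = [[1, 0], [-1, 1/6]].
Q⁻¹A = [[22, 24], [22, 24]].
Y = (Q⁻¹A)S⁻¹ = [[-2, 4], [-2, 4]].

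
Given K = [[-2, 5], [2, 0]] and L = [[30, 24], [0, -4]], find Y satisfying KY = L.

Left-multiplying both sides by K⁻¹ gives Y = K⁻¹L.
det K = -10, so K⁻¹ = [[0, 1/2], [1/5, 1/5]].
Y = K⁻¹L = [[0, 1/2], [1/5, 1/5]] · [[30, 24], [0, -4]] = [[0, -2], [6, 4]].

Y = [[0, -2], [6, 4]]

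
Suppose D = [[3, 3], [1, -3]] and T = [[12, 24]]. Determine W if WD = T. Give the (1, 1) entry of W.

5

Right-multiplying both sides by D⁻¹ gives W = TD⁻¹.
det D = -12, so D⁻¹ = [[1/4, 1/4], [1/12, -1/4]].
W = TD⁻¹ = [[12, 24]] · [[1/4, 1/4], [1/12, -1/4]] = [[5, -3]].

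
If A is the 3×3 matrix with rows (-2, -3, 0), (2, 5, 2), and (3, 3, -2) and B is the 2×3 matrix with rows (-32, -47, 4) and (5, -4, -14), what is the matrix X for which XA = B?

Right-multiplying both sides by A⁻¹ gives X = BA⁻¹.
det A = 2; the adjugate gives A⁻¹ = [[-8, -3, -3], [5, 2, 2], [-9/2, -3/2, -2]].
X = BA⁻¹ = [[-32, -47, 4], [5, -4, -14]] · [[-8, -3, -3], [5, 2, 2], [-9/2, -3/2, -2]] = [[3, -4, -6], [3, -2, 5]].

X = [[3, -4, -6], [3, -2, 5]]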